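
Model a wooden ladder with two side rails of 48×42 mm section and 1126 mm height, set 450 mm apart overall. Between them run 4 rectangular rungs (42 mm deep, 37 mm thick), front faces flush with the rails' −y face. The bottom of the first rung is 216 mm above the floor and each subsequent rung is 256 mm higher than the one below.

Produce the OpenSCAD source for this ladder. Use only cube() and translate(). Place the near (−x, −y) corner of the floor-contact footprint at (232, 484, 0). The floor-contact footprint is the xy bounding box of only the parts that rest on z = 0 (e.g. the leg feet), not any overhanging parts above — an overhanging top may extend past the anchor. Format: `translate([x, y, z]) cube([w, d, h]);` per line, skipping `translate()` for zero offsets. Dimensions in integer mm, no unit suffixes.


translate([232, 484, 0]) cube([48, 42, 1126]);
translate([634, 484, 0]) cube([48, 42, 1126]);
translate([280, 484, 216]) cube([354, 42, 37]);
translate([280, 484, 472]) cube([354, 42, 37]);
translate([280, 484, 728]) cube([354, 42, 37]);
translate([280, 484, 984]) cube([354, 42, 37]);


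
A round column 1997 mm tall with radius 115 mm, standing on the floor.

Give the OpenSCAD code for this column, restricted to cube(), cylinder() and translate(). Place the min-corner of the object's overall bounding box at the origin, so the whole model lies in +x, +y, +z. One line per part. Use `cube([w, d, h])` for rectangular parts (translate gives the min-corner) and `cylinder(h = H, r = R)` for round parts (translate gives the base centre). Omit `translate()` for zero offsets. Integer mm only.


translate([115, 115, 0]) cylinder(h = 1997, r = 115);


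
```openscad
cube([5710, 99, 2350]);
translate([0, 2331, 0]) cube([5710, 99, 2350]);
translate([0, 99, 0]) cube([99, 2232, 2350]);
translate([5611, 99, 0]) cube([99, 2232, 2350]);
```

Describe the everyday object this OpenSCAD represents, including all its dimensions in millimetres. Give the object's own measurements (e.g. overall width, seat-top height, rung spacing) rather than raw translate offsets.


The wall frame of a small rectangular building: four walls, each 2350 mm tall and 99 mm thick, enclosing a footprint 5710 mm (x) by 2430 mm (y) outside-to-outside, with no floor or roof. The front and back walls (the −y and +y sides) span the full width; the two side walls fit between them.


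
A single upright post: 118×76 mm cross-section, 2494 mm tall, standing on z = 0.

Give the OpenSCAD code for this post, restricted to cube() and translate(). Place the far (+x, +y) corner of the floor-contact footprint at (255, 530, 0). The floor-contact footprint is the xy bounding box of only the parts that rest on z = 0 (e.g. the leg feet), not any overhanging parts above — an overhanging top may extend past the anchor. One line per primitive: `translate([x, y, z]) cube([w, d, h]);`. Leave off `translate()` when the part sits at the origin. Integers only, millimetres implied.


translate([137, 454, 0]) cube([118, 76, 2494]);


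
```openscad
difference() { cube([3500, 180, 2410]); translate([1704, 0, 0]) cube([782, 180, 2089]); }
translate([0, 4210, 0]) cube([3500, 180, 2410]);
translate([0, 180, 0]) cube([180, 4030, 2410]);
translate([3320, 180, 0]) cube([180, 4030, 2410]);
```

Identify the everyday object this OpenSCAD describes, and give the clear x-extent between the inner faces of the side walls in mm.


A single room. The interior width is 3140 mm.

Four walls enclosing a rectangle with a door in the front wall — a room. Outside width 3500 minus two 180 mm walls gives 3140 mm.


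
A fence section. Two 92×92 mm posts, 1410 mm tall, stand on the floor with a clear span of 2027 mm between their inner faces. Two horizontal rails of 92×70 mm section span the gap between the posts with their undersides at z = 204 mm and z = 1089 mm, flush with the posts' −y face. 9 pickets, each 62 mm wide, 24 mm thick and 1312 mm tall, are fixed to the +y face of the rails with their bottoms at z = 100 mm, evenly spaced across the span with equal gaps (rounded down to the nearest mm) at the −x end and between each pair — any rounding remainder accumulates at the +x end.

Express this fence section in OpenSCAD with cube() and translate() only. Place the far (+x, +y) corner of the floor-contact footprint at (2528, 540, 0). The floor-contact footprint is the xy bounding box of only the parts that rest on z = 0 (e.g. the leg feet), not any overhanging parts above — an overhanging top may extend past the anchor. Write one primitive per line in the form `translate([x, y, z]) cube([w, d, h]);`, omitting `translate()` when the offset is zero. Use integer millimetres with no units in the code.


translate([317, 448, 0]) cube([92, 92, 1410]);
translate([2436, 448, 0]) cube([92, 92, 1410]);
translate([409, 448, 204]) cube([2027, 92, 70]);
translate([409, 448, 1089]) cube([2027, 92, 70]);
translate([555, 540, 100]) cube([62, 24, 1312]);
translate([763, 540, 100]) cube([62, 24, 1312]);
translate([971, 540, 100]) cube([62, 24, 1312]);
translate([1179, 540, 100]) cube([62, 24, 1312]);
translate([1387, 540, 100]) cube([62, 24, 1312]);
translate([1595, 540, 100]) cube([62, 24, 1312]);
translate([1803, 540, 100]) cube([62, 24, 1312]);
translate([2011, 540, 100]) cube([62, 24, 1312]);
translate([2219, 540, 100]) cube([62, 24, 1312]);


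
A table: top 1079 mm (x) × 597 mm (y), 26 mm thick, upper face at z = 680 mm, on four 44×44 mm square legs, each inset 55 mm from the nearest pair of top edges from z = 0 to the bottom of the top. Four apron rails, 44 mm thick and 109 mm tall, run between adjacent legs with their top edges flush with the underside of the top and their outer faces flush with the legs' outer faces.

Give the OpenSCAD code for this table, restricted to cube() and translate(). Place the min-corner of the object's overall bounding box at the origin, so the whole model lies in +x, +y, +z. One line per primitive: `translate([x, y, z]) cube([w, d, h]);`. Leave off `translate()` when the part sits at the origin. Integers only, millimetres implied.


translate([0, 0, 654]) cube([1079, 597, 26]);
translate([55, 55, 0]) cube([44, 44, 654]);
translate([980, 55, 0]) cube([44, 44, 654]);
translate([55, 498, 0]) cube([44, 44, 654]);
translate([980, 498, 0]) cube([44, 44, 654]);
translate([99, 55, 545]) cube([881, 44, 109]);
translate([99, 498, 545]) cube([881, 44, 109]);
translate([55, 99, 545]) cube([44, 399, 109]);
translate([980, 99, 545]) cube([44, 399, 109]);


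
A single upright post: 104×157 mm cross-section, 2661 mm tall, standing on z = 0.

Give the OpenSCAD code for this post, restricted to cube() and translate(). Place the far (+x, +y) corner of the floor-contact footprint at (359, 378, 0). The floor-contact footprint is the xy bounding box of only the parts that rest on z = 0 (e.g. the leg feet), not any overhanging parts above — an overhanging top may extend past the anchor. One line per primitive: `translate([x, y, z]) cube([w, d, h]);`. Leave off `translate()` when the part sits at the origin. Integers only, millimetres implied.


translate([255, 221, 0]) cube([104, 157, 2661]);


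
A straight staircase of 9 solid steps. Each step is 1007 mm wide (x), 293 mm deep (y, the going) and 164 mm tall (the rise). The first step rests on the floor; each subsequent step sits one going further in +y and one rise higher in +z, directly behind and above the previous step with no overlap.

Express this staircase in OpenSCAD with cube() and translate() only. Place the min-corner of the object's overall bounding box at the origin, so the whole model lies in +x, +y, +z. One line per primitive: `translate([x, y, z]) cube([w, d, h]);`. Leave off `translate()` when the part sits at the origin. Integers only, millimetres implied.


cube([1007, 293, 164]);
translate([0, 293, 164]) cube([1007, 293, 164]);
translate([0, 586, 328]) cube([1007, 293, 164]);
translate([0, 879, 492]) cube([1007, 293, 164]);
translate([0, 1172, 656]) cube([1007, 293, 164]);
translate([0, 1465, 820]) cube([1007, 293, 164]);
translate([0, 1758, 984]) cube([1007, 293, 164]);
translate([0, 2051, 1148]) cube([1007, 293, 164]);
translate([0, 2344, 1312]) cube([1007, 293, 164]);


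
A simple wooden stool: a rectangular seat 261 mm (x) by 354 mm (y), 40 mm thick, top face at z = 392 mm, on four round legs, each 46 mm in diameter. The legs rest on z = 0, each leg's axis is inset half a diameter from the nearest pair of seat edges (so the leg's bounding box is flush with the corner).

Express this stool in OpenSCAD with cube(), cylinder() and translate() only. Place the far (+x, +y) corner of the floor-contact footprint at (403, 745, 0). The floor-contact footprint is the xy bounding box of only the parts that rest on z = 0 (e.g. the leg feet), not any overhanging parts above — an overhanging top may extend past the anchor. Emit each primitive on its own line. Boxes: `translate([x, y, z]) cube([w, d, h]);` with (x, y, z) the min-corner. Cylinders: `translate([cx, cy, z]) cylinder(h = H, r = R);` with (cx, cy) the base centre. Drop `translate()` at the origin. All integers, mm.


translate([142, 391, 352]) cube([261, 354, 40]);
translate([165, 414, 0]) cylinder(h = 352, r = 23);
translate([380, 414, 0]) cylinder(h = 352, r = 23);
translate([165, 722, 0]) cylinder(h = 352, r = 23);
translate([380, 722, 0]) cylinder(h = 352, r = 23);


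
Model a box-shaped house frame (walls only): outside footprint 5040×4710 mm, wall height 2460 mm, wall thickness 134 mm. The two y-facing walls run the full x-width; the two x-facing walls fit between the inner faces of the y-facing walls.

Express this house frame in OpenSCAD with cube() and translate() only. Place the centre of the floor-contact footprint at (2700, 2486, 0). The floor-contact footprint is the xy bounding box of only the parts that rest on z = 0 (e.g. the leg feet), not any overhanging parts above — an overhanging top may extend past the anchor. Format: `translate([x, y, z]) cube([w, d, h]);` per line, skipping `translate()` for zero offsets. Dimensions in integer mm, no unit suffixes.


translate([180, 131, 0]) cube([5040, 134, 2460]);
translate([180, 4707, 0]) cube([5040, 134, 2460]);
translate([180, 265, 0]) cube([134, 4442, 2460]);
translate([5086, 265, 0]) cube([134, 4442, 2460]);


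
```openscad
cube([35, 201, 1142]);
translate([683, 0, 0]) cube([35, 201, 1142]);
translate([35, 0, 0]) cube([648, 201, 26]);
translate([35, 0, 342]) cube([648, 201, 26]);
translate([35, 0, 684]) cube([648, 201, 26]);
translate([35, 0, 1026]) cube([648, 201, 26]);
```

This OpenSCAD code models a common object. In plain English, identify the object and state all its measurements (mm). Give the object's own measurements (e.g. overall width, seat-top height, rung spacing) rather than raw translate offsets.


An open bookshelf. Two side panels, each 35 mm thick, 201 mm deep and 1142 mm tall, stand 718 mm apart (outside-to-outside). Between them sit 4 shelves, each 26 mm thick and 201 mm deep, spanning the full gap between the sides. The bottom shelf rests on the floor (its underside at z = 0) and the clear gap between one shelf's top and the next shelf's underside is 316 mm.


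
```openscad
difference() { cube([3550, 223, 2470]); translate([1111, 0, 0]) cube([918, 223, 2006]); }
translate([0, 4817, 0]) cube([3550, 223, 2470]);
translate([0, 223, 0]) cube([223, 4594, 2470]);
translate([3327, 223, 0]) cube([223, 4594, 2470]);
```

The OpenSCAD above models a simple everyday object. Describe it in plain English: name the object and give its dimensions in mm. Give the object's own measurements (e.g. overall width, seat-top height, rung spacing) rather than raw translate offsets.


A single room: four walls, each 2470 mm tall and 223 mm thick, enclosing an outside footprint 3550×5040 mm (x × y), no floor or roof. The front and back walls (−y and +y sides) run the full x-width; the side walls fit between their inner faces. A door opening 918 mm wide and 2006 mm tall is cut through the front wall from the floor up, its −x edge 1111 mm from the wall's −x end.


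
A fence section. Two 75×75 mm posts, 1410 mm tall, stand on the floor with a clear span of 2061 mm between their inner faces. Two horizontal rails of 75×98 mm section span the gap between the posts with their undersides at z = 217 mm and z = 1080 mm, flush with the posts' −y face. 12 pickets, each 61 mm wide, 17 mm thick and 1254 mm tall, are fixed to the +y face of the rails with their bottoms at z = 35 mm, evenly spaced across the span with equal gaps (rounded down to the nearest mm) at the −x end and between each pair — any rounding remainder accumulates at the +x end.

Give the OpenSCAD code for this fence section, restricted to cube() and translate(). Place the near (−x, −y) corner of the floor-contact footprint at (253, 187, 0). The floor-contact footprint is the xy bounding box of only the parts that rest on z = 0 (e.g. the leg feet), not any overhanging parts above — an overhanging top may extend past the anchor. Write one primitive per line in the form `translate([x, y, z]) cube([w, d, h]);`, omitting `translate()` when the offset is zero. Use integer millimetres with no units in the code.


translate([253, 187, 0]) cube([75, 75, 1410]);
translate([2389, 187, 0]) cube([75, 75, 1410]);
translate([328, 187, 217]) cube([2061, 75, 98]);
translate([328, 187, 1080]) cube([2061, 75, 98]);
translate([430, 262, 35]) cube([61, 17, 1254]);
translate([593, 262, 35]) cube([61, 17, 1254]);
translate([756, 262, 35]) cube([61, 17, 1254]);
translate([919, 262, 35]) cube([61, 17, 1254]);
translate([1082, 262, 35]) cube([61, 17, 1254]);
translate([1245, 262, 35]) cube([61, 17, 1254]);
translate([1408, 262, 35]) cube([61, 17, 1254]);
translate([1571, 262, 35]) cube([61, 17, 1254]);
translate([1734, 262, 35]) cube([61, 17, 1254]);
translate([1897, 262, 35]) cube([61, 17, 1254]);
translate([2060, 262, 35]) cube([61, 17, 1254]);
translate([2223, 262, 35]) cube([61, 17, 1254]);


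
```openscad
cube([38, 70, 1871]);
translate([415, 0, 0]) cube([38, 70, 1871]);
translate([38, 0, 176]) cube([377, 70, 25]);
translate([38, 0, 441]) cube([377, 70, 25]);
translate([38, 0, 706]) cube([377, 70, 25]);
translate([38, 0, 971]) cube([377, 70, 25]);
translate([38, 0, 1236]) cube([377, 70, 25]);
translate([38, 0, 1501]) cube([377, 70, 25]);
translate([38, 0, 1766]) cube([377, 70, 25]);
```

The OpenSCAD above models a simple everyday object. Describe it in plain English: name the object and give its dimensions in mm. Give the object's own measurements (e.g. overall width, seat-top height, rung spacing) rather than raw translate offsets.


A straight ladder. Two 38×70 mm vertical rails, 1871 mm tall, stand 453 mm apart (outside-to-outside) with their front faces coplanar on the −y side. 7 rungs, each 70 mm deep and 25 mm tall, span between the inner faces of the rails, front faces flush with the rails. The lowest rung's underside is at z = 176 mm and rungs are spaced 265 mm apart (underside to underside).


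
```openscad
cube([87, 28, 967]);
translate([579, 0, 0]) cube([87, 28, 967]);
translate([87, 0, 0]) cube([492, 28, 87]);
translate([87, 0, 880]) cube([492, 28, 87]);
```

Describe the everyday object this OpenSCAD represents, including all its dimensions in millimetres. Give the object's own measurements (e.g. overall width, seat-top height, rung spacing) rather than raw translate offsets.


A rectangular picture frame lying in the x–z plane (depth along y). The opening is 492 mm wide (x) by 793 mm tall (z), surrounded by a border 87 mm wide on all four sides. The frame is 28 mm deep and is made of two full-height vertical stiles with two horizontal rails fitted between them.


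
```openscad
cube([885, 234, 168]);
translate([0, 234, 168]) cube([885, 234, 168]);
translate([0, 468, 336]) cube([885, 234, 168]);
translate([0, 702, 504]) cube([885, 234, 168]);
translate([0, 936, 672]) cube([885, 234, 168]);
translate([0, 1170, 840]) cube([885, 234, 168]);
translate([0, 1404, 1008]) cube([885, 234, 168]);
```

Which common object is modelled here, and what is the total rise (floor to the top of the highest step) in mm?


A staircase. The total rise is 1176 mm.

7 identical blocks, each offset up and back from the previous — a staircase. Each step is 168 mm tall and there are 7 of them, so the total rise is 7 × 168 = 1176 mm.


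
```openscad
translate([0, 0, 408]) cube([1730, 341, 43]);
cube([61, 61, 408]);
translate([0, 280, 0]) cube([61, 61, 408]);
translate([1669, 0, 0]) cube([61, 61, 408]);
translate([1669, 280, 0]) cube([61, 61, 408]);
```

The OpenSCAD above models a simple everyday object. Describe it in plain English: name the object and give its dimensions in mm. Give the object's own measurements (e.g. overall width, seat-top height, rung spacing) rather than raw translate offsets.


A bench: a 1730×341 mm seat slab, 43 mm thick, top at z = 451 mm, on four 61×61 mm square legs flush with the seat corners and standing on z = 0.


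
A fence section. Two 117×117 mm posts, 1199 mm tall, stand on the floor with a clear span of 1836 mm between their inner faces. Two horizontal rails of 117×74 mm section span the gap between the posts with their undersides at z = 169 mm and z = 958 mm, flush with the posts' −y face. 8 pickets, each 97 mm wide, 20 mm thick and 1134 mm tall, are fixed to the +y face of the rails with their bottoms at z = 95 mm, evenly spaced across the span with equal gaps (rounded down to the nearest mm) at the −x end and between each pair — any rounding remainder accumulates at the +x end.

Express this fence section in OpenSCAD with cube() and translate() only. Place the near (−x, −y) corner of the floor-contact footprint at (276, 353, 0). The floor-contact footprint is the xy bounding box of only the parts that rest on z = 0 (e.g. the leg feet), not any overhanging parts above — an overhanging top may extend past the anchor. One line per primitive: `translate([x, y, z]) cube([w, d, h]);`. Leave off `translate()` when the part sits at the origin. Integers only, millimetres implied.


translate([276, 353, 0]) cube([117, 117, 1199]);
translate([2229, 353, 0]) cube([117, 117, 1199]);
translate([393, 353, 169]) cube([1836, 117, 74]);
translate([393, 353, 958]) cube([1836, 117, 74]);
translate([510, 470, 95]) cube([97, 20, 1134]);
translate([724, 470, 95]) cube([97, 20, 1134]);
translate([938, 470, 95]) cube([97, 20, 1134]);
translate([1152, 470, 95]) cube([97, 20, 1134]);
translate([1366, 470, 95]) cube([97, 20, 1134]);
translate([1580, 470, 95]) cube([97, 20, 1134]);
translate([1794, 470, 95]) cube([97, 20, 1134]);
translate([2008, 470, 95]) cube([97, 20, 1134]);


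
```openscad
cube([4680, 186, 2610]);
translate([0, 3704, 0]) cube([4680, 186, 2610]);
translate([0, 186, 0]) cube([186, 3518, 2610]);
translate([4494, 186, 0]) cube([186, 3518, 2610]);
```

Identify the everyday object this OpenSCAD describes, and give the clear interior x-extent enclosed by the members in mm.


A house (or room) frame. The interior width is 4308 mm.

Four 2610 mm walls enclosing a rectangle with no floor or roof — a room or house frame. Outside width is 4680 mm and wall thickness is 186 mm, so the interior width is 4680 − 2 × 186 = 4308 mm.


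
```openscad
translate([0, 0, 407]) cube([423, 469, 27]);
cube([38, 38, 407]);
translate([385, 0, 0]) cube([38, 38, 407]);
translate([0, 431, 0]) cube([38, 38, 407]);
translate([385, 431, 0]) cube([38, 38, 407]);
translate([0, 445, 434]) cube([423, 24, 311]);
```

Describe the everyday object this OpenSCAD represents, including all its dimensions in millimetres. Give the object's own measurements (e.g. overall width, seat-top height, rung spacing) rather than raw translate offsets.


A chair. The seat is a 423×469×27 mm slab with its top at z = 434 mm, on four 38×38 mm corner legs (flush with the seat edges, standing on z = 0). A flat backrest 24 mm thick, 311 mm tall, spans the full seat width and rises from the seat top along its +y edge, rear face flush with the rear of the seat.


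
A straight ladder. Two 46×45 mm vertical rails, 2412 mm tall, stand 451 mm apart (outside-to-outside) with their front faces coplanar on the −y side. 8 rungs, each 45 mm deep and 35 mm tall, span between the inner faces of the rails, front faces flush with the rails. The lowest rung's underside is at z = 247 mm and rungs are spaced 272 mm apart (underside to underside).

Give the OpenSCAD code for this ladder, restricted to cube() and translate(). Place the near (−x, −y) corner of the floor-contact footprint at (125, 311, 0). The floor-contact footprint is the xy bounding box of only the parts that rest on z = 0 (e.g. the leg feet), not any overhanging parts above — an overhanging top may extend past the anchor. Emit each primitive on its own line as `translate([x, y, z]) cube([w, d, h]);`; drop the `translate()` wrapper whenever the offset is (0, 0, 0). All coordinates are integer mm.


translate([125, 311, 0]) cube([46, 45, 2412]);
translate([530, 311, 0]) cube([46, 45, 2412]);
translate([171, 311, 247]) cube([359, 45, 35]);
translate([171, 311, 519]) cube([359, 45, 35]);
translate([171, 311, 791]) cube([359, 45, 35]);
translate([171, 311, 1063]) cube([359, 45, 35]);
translate([171, 311, 1335]) cube([359, 45, 35]);
translate([171, 311, 1607]) cube([359, 45, 35]);
translate([171, 311, 1879]) cube([359, 45, 35]);
translate([171, 311, 2151]) cube([359, 45, 35]);


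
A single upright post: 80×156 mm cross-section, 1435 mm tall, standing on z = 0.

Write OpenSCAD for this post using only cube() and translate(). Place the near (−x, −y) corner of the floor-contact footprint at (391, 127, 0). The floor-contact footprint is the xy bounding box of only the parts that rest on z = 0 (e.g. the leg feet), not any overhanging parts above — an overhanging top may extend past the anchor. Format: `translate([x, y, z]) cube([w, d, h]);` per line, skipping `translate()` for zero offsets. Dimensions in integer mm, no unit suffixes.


translate([391, 127, 0]) cube([80, 156, 1435]);


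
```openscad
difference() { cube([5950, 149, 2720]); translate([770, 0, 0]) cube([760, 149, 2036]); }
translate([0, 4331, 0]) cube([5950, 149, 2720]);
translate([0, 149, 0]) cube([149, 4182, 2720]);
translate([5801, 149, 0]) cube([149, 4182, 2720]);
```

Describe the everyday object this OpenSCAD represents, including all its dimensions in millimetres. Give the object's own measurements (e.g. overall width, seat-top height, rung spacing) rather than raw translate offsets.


A single room: four walls, each 2720 mm tall and 149 mm thick, enclosing an outside footprint 5950×4480 mm (x × y), no floor or roof. The front and back walls (−y and +y sides) run the full x-width; the side walls fit between their inner faces. A door opening 760 mm wide and 2036 mm tall is cut through the front wall from the floor up, its −x edge 770 mm from the wall's −x end.


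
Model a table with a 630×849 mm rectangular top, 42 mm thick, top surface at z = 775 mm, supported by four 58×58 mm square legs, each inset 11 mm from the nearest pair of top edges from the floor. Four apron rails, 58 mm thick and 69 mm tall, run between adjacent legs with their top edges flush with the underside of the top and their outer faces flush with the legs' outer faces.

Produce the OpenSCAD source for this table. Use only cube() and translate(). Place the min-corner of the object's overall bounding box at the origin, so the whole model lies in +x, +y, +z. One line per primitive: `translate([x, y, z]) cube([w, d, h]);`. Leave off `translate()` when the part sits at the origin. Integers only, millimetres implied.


translate([0, 0, 733]) cube([630, 849, 42]);
translate([11, 11, 0]) cube([58, 58, 733]);
translate([561, 11, 0]) cube([58, 58, 733]);
translate([11, 780, 0]) cube([58, 58, 733]);
translate([561, 780, 0]) cube([58, 58, 733]);
translate([69, 11, 664]) cube([492, 58, 69]);
translate([69, 780, 664]) cube([492, 58, 69]);
translate([11, 69, 664]) cube([58, 711, 69]);
translate([561, 69, 664]) cube([58, 711, 69]);


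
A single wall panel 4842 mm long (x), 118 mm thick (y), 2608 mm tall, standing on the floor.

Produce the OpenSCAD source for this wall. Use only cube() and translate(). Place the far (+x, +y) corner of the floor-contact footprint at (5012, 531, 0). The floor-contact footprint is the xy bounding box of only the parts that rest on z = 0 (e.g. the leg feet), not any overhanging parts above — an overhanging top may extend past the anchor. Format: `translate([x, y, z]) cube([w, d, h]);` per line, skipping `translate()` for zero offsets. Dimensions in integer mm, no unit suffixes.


translate([170, 413, 0]) cube([4842, 118, 2608]);


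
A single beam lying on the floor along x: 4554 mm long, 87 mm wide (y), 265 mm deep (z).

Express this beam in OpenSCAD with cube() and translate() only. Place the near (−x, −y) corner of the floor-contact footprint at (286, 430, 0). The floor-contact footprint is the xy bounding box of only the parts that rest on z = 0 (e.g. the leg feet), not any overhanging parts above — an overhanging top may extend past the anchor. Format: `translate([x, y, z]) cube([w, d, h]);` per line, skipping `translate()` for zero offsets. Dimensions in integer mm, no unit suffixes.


translate([286, 430, 0]) cube([4554, 87, 265]);


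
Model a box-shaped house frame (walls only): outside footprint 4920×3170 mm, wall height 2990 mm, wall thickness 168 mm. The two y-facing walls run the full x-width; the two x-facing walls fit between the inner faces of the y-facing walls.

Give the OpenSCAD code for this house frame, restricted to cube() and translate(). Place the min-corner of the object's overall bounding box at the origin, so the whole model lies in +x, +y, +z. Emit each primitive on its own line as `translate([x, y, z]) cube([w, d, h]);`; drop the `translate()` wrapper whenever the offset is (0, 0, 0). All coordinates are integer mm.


cube([4920, 168, 2990]);
translate([0, 3002, 0]) cube([4920, 168, 2990]);
translate([0, 168, 0]) cube([168, 2834, 2990]);
translate([4752, 168, 0]) cube([168, 2834, 2990]);


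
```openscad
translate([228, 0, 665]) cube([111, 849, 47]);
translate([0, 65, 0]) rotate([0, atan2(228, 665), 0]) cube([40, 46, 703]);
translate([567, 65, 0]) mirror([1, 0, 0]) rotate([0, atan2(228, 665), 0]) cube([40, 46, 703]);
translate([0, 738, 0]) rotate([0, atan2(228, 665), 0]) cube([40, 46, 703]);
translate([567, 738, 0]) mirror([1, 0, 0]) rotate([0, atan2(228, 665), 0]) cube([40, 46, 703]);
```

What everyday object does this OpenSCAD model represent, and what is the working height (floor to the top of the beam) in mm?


A sawhorse. The overall height is 712 mm.

A beam across two mirrored pairs of raked legs — a sawhorse. The beam's underside is at z = 665 (matching the legs' vertical rise in atan2(228, 665)) and the beam is 47 mm tall, so its top is at 665 + 47 = 712 mm. The raked legs top out at the beam's underside, so that is the highest point.


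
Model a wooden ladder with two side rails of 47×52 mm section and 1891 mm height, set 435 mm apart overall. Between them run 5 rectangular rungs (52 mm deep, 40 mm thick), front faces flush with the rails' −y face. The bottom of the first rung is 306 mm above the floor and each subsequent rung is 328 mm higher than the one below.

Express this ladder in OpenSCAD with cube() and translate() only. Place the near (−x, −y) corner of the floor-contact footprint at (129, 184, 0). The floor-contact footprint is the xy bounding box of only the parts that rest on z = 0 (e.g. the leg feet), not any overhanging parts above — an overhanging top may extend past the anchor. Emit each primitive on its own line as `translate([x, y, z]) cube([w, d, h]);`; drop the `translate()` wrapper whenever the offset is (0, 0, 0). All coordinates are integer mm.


translate([129, 184, 0]) cube([47, 52, 1891]);
translate([517, 184, 0]) cube([47, 52, 1891]);
translate([176, 184, 306]) cube([341, 52, 40]);
translate([176, 184, 634]) cube([341, 52, 40]);
translate([176, 184, 962]) cube([341, 52, 40]);
translate([176, 184, 1290]) cube([341, 52, 40]);
translate([176, 184, 1618]) cube([341, 52, 40]);


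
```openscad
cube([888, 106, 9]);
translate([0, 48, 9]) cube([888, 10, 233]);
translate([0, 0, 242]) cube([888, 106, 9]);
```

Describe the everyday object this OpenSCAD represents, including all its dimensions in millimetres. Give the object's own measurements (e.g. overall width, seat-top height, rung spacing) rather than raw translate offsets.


An I-beam lying along x, 888 mm long. Overall section height 251 mm. Two flanges 106 mm wide (y) and 9 mm thick, one on the floor and one at the top; a web 10 mm thick runs between them, centred on the flange width.


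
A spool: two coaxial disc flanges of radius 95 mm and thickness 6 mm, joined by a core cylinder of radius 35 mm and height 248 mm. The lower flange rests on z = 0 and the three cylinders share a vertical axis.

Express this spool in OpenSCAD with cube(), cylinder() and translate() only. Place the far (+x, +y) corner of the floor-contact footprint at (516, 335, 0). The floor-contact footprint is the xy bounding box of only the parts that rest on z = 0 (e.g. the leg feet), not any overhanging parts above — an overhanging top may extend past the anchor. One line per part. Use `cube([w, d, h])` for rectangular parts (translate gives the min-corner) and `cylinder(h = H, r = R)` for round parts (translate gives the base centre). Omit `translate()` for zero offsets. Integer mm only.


translate([421, 240, 0]) cylinder(h = 6, r = 95);
translate([421, 240, 6]) cylinder(h = 248, r = 35);
translate([421, 240, 254]) cylinder(h = 6, r = 95);


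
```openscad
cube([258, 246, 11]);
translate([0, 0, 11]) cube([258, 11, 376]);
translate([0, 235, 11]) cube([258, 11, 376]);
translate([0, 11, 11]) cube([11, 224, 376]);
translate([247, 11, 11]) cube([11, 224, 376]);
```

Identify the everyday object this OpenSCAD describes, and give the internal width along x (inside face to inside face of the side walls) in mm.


An open box. The internal width is 236 mm.

A 258×246 base slab with four walls standing on it — an open box. The base is 258 mm wide and the walls are 11 mm thick, so the internal width is 258 − 2 × 11 = 236 mm.


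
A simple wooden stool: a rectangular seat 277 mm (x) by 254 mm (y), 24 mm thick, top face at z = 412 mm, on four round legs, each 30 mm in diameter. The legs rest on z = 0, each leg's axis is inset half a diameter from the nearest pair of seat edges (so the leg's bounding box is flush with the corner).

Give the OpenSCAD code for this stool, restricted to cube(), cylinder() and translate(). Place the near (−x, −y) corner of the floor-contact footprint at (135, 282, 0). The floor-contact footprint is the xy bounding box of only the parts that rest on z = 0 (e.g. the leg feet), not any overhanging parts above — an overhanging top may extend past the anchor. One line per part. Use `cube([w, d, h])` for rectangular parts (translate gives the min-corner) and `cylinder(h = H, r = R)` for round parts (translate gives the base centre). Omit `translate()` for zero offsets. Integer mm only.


translate([135, 282, 388]) cube([277, 254, 24]);
translate([150, 297, 0]) cylinder(h = 388, r = 15);
translate([397, 297, 0]) cylinder(h = 388, r = 15);
translate([150, 521, 0]) cylinder(h = 388, r = 15);
translate([397, 521, 0]) cylinder(h = 388, r = 15);


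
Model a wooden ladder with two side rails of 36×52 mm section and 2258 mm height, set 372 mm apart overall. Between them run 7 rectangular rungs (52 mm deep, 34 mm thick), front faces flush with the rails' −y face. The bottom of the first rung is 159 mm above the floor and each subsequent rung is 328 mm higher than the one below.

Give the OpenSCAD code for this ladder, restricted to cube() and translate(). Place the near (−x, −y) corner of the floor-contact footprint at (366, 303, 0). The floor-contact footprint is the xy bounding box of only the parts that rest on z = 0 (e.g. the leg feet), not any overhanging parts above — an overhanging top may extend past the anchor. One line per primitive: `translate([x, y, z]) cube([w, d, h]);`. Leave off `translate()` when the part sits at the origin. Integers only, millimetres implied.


translate([366, 303, 0]) cube([36, 52, 2258]);
translate([702, 303, 0]) cube([36, 52, 2258]);
translate([402, 303, 159]) cube([300, 52, 34]);
translate([402, 303, 487]) cube([300, 52, 34]);
translate([402, 303, 815]) cube([300, 52, 34]);
translate([402, 303, 1143]) cube([300, 52, 34]);
translate([402, 303, 1471]) cube([300, 52, 34]);
translate([402, 303, 1799]) cube([300, 52, 34]);
translate([402, 303, 2127]) cube([300, 52, 34]);


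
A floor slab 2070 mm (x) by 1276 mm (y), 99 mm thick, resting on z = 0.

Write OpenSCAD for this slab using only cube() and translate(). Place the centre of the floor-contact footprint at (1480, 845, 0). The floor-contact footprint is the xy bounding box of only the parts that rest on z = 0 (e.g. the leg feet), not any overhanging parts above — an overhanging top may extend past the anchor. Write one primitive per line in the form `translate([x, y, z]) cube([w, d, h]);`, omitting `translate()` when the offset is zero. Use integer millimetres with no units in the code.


translate([445, 207, 0]) cube([2070, 1276, 99]);


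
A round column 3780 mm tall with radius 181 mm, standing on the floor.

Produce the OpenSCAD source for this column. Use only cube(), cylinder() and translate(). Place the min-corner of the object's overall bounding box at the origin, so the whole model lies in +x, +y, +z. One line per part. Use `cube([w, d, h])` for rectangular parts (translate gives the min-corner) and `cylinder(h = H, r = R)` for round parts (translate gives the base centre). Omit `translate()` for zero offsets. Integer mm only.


translate([181, 181, 0]) cylinder(h = 3780, r = 181);


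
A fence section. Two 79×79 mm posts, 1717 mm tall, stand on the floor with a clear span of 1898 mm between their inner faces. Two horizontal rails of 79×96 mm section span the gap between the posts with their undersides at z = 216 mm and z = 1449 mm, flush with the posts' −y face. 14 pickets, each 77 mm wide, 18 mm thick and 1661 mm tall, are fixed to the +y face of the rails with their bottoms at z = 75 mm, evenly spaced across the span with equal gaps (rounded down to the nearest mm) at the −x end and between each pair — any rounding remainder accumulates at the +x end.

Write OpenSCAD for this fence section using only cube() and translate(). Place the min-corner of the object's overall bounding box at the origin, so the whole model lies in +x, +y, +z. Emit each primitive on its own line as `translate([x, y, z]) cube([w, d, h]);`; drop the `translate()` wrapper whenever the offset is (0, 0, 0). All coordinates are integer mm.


cube([79, 79, 1717]);
translate([1977, 0, 0]) cube([79, 79, 1717]);
translate([79, 0, 216]) cube([1898, 79, 96]);
translate([79, 0, 1449]) cube([1898, 79, 96]);
translate([133, 79, 75]) cube([77, 18, 1661]);
translate([264, 79, 75]) cube([77, 18, 1661]);
translate([395, 79, 75]) cube([77, 18, 1661]);
translate([526, 79, 75]) cube([77, 18, 1661]);
translate([657, 79, 75]) cube([77, 18, 1661]);
translate([788, 79, 75]) cube([77, 18, 1661]);
translate([919, 79, 75]) cube([77, 18, 1661]);
translate([1050, 79, 75]) cube([77, 18, 1661]);
translate([1181, 79, 75]) cube([77, 18, 1661]);
translate([1312, 79, 75]) cube([77, 18, 1661]);
translate([1443, 79, 75]) cube([77, 18, 1661]);
translate([1574, 79, 75]) cube([77, 18, 1661]);
translate([1705, 79, 75]) cube([77, 18, 1661]);
translate([1836, 79, 75]) cube([77, 18, 1661]);


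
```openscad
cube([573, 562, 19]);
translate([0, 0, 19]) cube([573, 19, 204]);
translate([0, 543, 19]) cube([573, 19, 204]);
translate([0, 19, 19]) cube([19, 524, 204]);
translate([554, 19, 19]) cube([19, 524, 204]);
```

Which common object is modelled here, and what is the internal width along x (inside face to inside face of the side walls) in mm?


An open box. The internal width is 535 mm.

A 573×562 base slab with four walls standing on it — an open box. The base is 573 mm wide and the walls are 19 mm thick, so the internal width is 573 − 2 × 19 = 535 mm.


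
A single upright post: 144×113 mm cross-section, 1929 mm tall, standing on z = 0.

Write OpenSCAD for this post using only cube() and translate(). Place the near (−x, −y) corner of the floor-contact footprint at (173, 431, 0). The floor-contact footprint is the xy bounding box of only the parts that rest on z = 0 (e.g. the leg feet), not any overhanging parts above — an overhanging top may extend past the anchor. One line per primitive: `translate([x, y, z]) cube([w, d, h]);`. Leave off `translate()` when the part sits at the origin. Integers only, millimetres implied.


translate([173, 431, 0]) cube([144, 113, 1929]);


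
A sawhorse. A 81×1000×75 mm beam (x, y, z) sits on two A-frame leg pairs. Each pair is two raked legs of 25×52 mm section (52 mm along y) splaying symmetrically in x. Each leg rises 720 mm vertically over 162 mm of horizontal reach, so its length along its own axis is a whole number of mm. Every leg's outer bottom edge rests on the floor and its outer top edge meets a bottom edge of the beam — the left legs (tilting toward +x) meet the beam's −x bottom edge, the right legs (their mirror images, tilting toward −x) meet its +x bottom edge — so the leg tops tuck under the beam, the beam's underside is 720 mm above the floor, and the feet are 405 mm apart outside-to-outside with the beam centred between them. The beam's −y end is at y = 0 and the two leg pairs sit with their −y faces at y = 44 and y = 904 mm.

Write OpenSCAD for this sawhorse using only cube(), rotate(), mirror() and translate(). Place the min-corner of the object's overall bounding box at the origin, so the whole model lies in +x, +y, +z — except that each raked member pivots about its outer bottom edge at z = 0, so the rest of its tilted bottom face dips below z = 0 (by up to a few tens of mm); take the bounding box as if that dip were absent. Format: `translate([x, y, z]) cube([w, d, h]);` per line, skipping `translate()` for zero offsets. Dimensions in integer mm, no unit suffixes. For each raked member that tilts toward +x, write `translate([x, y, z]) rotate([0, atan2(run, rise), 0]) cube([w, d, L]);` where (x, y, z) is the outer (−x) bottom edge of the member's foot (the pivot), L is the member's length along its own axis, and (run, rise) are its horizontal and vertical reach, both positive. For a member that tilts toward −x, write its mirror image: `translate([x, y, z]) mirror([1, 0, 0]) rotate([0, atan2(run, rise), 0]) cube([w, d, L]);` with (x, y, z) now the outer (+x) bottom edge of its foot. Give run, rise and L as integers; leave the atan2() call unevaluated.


// leg length = √(162² + 720²) = 738
// right-leg outer foot x = 2·162 + 81 = 405
// beam min-corner = (162, 0, 720)
translate([162, 0, 720]) cube([81, 1000, 75]);
translate([0, 44, 0]) rotate([0, atan2(162, 720), 0]) cube([25, 52, 738]);
translate([405, 44, 0]) mirror([1, 0, 0]) rotate([0, atan2(162, 720), 0]) cube([25, 52, 738]);
translate([0, 904, 0]) rotate([0, atan2(162, 720), 0]) cube([25, 52, 738]);
translate([405, 904, 0]) mirror([1, 0, 0]) rotate([0, atan2(162, 720), 0]) cube([25, 52, 738]);


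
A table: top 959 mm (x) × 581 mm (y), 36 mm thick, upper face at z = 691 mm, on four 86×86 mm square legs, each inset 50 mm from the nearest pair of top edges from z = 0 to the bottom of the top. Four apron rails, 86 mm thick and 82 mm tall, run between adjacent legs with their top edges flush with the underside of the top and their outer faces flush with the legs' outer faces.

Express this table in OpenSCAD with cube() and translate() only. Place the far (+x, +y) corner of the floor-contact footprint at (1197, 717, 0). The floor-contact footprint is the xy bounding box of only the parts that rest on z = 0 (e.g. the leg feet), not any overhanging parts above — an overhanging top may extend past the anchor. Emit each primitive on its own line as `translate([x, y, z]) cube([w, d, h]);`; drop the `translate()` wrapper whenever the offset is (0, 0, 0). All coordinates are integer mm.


translate([288, 186, 655]) cube([959, 581, 36]);
translate([338, 236, 0]) cube([86, 86, 655]);
translate([1111, 236, 0]) cube([86, 86, 655]);
translate([338, 631, 0]) cube([86, 86, 655]);
translate([1111, 631, 0]) cube([86, 86, 655]);
translate([424, 236, 573]) cube([687, 86, 82]);
translate([424, 631, 573]) cube([687, 86, 82]);
translate([338, 322, 573]) cube([86, 309, 82]);
translate([1111, 322, 573]) cube([86, 309, 82]);
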